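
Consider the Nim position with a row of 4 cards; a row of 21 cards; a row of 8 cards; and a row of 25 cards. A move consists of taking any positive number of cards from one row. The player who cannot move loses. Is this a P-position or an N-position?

P-position

Nim-sum: 4 ^ 21 ^ 8 ^ 25 = 0.
The nim-sum is 0, so this is a P-position: the player to move is in a losing position under optimal play.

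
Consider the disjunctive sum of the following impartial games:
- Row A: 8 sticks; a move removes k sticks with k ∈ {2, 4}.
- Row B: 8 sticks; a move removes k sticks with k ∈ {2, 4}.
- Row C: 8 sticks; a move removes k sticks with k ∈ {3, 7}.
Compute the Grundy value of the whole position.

2

Grundy values for row A (subtraction set {2, 4}):
k:     0  1  2  3  4  5  6  7  8
g(k):  0  0  1  1  2  2  0  0  1
So g(8) = 1.
Build the Grundy sequence for row B with g(k) = mex{g(k−s) : s ∈ {2, 4}, s ≤ k}:
g(0) = mex{} = 0
g(1) = mex{} = 0
g(2) = mex{0} = 1
g(3) = mex{0} = 1
g(4) = mex{0,1} = 2
g(5) = mex{0,1} = 2
g(6) = mex{1,2} = 0
g(7) = mex{1,2} = 0
g(8) = mex{0,2} = 1
So g(8) = 1.
Build the Grundy sequence for row C with g(k) = mex{g(k−s) : s ∈ {3, 7}, s ≤ k}:
g(0) = mex{} = 0
g(1) = mex{} = 0
g(2) = mex{} = 0
g(3) = mex{0} = 1
g(4) = mex{0} = 1
g(5) = mex{0} = 1
g(6) = mex{1} = 0
g(7) = mex{0,1} = 2
g(8) = mex{0,1} = 2
So g(8) = 2.
The value of a disjunctive sum is the nim-sum of the parts.
Combined value = 1 XOR 1 XOR 2 = 2.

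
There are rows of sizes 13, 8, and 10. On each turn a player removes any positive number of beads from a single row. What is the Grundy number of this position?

15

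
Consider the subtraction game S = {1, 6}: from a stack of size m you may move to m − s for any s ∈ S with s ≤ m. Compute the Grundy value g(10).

Build the Grundy sequence with g(k) = mex{g(k−s) : s ∈ {1, 6}, s ≤ k}:
k:     0  1  2  3  4  5  6  7  8  9 10
g(k):  0  1  0  1  0  1  2  0  1  0  1
So g(10) = 1.

1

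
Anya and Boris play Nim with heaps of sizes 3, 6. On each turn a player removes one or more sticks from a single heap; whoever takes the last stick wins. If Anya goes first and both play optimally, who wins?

Write each in binary and XOR column by column:
  011  (3)
  110  (6)
  ---
  101  (5)
The nim-sum is 5 ≠ 0, so this is an N-position: the player to move can win; Anya has a winning move.

Anya wins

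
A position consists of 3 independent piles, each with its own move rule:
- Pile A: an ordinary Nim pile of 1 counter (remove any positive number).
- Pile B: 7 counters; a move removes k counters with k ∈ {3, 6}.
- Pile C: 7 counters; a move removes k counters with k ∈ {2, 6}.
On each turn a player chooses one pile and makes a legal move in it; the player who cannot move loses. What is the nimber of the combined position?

Pile A is a plain Nim pile of size 1, so its Grundy value is 1.
Grundy values for pile B (subtraction set {3, 6}):
g(0) = mex{} = 0
g(1) = mex{} = 0
g(2) = mex{} = 0
g(3) = mex{0} = 1
g(4) = mex{0} = 1
g(5) = mex{0} = 1
g(6) = mex{0,1} = 2
g(7) = mex{0,1} = 2
So g(7) = 2.
Grundy values for pile C (subtraction set {2, 6}):
g(0) = mex{} = 0
g(1) = mex{} = 0
g(2) = mex{0} = 1
g(3) = mex{0} = 1
g(4) = mex{1} = 0
g(5) = mex{1} = 0
g(6) = mex{0} = 1
g(7) = mex{0} = 1
So g(7) = 1.
The value of a disjunctive sum is the nim-sum of the parts.
Combined value = 1 ⊕ 2 ⊕ 1 = 2.

2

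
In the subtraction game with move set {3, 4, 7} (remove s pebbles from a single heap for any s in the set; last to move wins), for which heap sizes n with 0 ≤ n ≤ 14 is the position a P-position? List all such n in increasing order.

Compute g(0), g(1), … for moves {3, 4, 7}:
k:     0  1  2  3  4  5  6  7  8  9 10 11 12 13 14
g(k):  0  0  0  1  1  1  2  2  2  3  0  0  0  1  1
The P-positions (g = 0) in 0..14 are 0, 1, 2, 10, 11, 12.

0, 1, 2, 10, 11, 12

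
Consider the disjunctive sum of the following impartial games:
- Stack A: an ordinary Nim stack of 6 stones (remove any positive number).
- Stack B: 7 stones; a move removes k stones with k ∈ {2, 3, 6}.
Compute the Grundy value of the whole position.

7

Stack A is a plain Nim stack of size 6, so its Grundy value is 6.
Grundy values for stack B (subtraction set {2, 3, 6}):
g(0) = mex{} = 0
g(1) = mex{} = 0
g(2) = mex{0} = 1
g(3) = mex{0} = 1
g(4) = mex{0,1} = 2
g(5) = mex{1} = 0
g(6) = mex{0,1,2} = 3
g(7) = mex{0,2} = 1
So g(7) = 1.
By the Sprague-Grundy theorem, the Grundy value of a sum of independent games is the XOR of the component values.
Combined value = 6 XOR 1 = 7.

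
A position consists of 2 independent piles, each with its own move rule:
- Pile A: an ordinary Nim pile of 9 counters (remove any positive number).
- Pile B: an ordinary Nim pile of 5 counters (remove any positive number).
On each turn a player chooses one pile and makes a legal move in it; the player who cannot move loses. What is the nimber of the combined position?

Pile A is a plain Nim pile of size 9, so its Grundy value is 9.
Pile B is a plain Nim pile of size 5, so its Grundy value is 5.
By the Sprague-Grundy theorem, the Grundy value of a sum of independent games is the XOR of the component values.
Combined value = 9 XOR 5 = 12.

12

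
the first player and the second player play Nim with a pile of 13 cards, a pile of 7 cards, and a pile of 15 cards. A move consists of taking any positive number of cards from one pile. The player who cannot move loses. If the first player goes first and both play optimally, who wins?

the first player wins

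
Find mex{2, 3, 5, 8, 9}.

0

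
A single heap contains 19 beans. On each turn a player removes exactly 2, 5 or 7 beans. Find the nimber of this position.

Compute g(0), g(1), … for moves {2, 5, 7}:
k:     0  1  2  3  4  5  6  7  8  9 10 11 12 13 14 15 16 17 18 19
g(k):  0  0  1  1  0  2  1  3  2  2  0  3  1  0  0  1  1  2  2  3
So g(19) = 3.

3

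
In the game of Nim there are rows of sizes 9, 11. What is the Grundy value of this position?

2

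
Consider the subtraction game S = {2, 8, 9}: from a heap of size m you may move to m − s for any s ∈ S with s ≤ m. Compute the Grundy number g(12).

2

Compute g(0), g(1), … for moves {2, 8, 9}:
k:     0  1  2  3  4  5  6  7  8  9 10 11 12
g(k):  0  0  1  1  0  0  1  1  2  2  3  0  2
So g(12) = 2.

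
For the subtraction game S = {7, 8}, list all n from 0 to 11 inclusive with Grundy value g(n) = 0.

0, 1, 2, 3, 4, 5, 6

Grundy values for subtraction set {7, 8}:
g(0) = mex{} = 0
g(1) = mex{} = 0
g(2) = mex{} = 0
g(3) = mex{} = 0
g(4) = mex{} = 0
g(5) = mex{} = 0
g(6) = mex{} = 0
g(7) = mex{0} = 1
g(8) = mex{0} = 1
g(9) = mex{0} = 1
g(10) = mex{0} = 1
g(11) = mex{0} = 1
The P-positions (g = 0) in 0..11 are 0, 1, 2, 3, 4, 5, 6.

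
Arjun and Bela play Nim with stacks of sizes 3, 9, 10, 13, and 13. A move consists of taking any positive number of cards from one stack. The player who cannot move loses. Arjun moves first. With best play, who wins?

Bela wins

Compute the nim-sum pairwise:
3 XOR 9 = 10
10 XOR 10 = 0
0 XOR 13 = 13
13 XOR 13 = 0
The nim-sum is 0, so this is a P-position: the player to move is in a losing position under optimal play; Arjun is about to move from it and so loses — Bela wins.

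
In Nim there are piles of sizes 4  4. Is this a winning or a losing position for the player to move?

Write each in binary and XOR column by column:
  100  (4)
  100  (4)
  ---
  000  (0)
The nim-sum is 0, so this is a P-position: the player to move is in a losing position under optimal play.

Losing position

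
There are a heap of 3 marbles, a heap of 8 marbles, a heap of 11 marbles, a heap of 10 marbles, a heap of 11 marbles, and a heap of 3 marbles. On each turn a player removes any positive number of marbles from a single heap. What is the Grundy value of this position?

2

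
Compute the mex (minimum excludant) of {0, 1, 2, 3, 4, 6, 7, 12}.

5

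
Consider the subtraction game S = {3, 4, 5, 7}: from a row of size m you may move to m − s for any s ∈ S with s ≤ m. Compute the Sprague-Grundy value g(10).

0

Build the Grundy sequence with g(k) = mex{g(k−s) : s ∈ {3, 4, 5, 7}, s ≤ k}:
k:     0  1  2  3  4  5  6  7  8  9 10
g(k):  0  0  0  1  1  1  2  2  2  3  0
So g(10) = 0.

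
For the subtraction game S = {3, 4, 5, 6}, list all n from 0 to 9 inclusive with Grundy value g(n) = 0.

0, 1, 2, 9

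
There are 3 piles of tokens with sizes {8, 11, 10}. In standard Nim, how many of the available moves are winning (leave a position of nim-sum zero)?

3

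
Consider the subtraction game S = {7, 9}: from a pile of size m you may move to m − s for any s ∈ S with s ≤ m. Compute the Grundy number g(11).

1

Compute g(0), g(1), … for moves {7, 9}:
g(0) = mex{} = 0
g(1) = mex{} = 0
g(2) = mex{} = 0
g(3) = mex{} = 0
g(4) = mex{} = 0
g(5) = mex{} = 0
g(6) = mex{} = 0
g(7) = mex{0} = 1
g(8) = mex{0} = 1
g(9) = mex{0} = 1
g(10) = mex{0} = 1
g(11) = mex{0} = 1
So g(11) = 1.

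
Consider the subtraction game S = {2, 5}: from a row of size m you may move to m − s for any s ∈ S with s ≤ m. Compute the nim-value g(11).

0

Grundy values for subtraction set {2, 5}:
g(0) = mex{} = 0
g(1) = mex{} = 0
g(2) = mex{0} = 1
g(3) = mex{0} = 1
g(4) = mex{1} = 0
g(5) = mex{0,1} = 2
g(6) = mex{0} = 1
g(7) = mex{1,2} = 0
g(8) = mex{1} = 0
g(9) = mex{0} = 1
g(10) = mex{0,2} = 1
g(11) = mex{1} = 0
So g(11) = 0.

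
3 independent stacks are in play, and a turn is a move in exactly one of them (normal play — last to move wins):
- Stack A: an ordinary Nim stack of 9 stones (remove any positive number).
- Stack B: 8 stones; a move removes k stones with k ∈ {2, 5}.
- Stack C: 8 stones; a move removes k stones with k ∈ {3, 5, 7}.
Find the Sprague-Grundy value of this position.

Stack A is a plain Nim stack of size 9, so its Grundy value is 9.
Build the Grundy sequence for stack B with g(k) = mex{g(k−s) : s ∈ {2, 5}, s ≤ k}:
g(0) = mex{} = 0
g(1) = mex{} = 0
g(2) = mex{0} = 1
g(3) = mex{0} = 1
g(4) = mex{1} = 0
g(5) = mex{0,1} = 2
g(6) = mex{0} = 1
g(7) = mex{1,2} = 0
g(8) = mex{1} = 0
So g(8) = 0.
Grundy values for stack C (subtraction set {3, 5, 7}):
k:     0  1  2  3  4  5  6  7  8
g(k):  0  0  0  1  1  1  2  2  2
So g(8) = 2.
By the Sprague-Grundy theorem, the Grundy value of a sum of independent games is the XOR of the component values.
Combined value = 9 ⊕ 0 ⊕ 2 = 11.

11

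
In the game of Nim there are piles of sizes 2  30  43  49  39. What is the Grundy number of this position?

Compute the nim-sum pairwise:
2 XOR 30 = 28
28 XOR 43 = 55
55 XOR 49 = 6
6 XOR 39 = 33

33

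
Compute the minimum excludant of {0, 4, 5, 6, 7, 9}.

0 is in the set but 1 is not, so the mex is 1.

1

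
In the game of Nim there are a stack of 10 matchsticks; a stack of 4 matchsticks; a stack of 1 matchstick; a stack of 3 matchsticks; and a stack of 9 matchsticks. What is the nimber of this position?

Compute the nim-sum pairwise:
10 XOR 4 = 14
14 XOR 1 = 15
15 XOR 3 = 12
12 XOR 9 = 5

5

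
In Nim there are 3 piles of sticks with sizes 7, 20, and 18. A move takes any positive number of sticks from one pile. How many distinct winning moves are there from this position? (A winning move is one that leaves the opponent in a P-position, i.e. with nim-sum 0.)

Compute the nim-sum pairwise:
7 ^ 20 = 19
19 ^ 18 = 1
The overall nim-sum is X = 1. A pile of size p has a winning move iff p XOR X < p (reduce it to p XOR X).
  7: 7 XOR 1 = 6 < 7 — winning move (to 6).
  20: 20 XOR 1 = 21 ≥ 20 — no move.
  18: 18 XOR 1 = 19 ≥ 18 — no move.
That gives 1 winning move.

1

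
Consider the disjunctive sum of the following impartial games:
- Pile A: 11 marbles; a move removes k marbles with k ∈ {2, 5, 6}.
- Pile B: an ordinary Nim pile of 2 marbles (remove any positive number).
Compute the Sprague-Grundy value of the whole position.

2

For pile A, compute g(0), g(1), … with moves {2, 5, 6}:
g(0) = mex{} = 0
g(1) = mex{} = 0
g(2) = mex{0} = 1
g(3) = mex{0} = 1
g(4) = mex{1} = 0
g(5) = mex{0,1} = 2
g(6) = mex{0} = 1
g(7) = mex{0,1,2} = 3
g(8) = mex{1} = 0
g(9) = mex{0,1,3} = 2
g(10) = mex{0,2} = 1
g(11) = mex{1,2} = 0
So g(11) = 0.
Pile B is a plain Nim pile of size 2, so its Grundy value is 2.
The value of a disjunctive sum is the nim-sum of the parts.
Combined value = 0 ⊕ 2 = 2.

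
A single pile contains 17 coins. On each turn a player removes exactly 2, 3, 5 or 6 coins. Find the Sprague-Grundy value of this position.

0

Build the Grundy sequence with g(k) = mex{g(k−s) : s ∈ {2, 3, 5, 6}, s ≤ k}:
k:     0  1  2  3  4  5  6  7  8  9 10 11 12 13 14 15 16 17
g(k):  0  0  1  1  2  2  3  3  0  0  1  1  2  2  3  3  0  0
So g(17) = 0.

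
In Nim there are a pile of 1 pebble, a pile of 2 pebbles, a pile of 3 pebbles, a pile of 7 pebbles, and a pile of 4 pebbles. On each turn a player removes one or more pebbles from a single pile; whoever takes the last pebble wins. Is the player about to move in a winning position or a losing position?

Winning position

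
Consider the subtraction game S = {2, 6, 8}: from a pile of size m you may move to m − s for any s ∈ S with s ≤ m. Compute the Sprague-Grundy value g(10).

3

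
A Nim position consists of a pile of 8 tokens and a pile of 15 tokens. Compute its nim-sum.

7

Write each in binary and XOR column by column:
  1000  (8)
  1111  (15)
  ----
  0111  (7)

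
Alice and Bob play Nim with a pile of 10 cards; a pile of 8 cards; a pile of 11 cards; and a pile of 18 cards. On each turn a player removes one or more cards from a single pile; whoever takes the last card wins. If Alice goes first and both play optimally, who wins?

Alice wins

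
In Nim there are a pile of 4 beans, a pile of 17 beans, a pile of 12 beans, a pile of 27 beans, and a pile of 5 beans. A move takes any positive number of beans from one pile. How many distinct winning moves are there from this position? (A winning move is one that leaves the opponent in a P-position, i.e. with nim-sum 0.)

3

Nim-sum: 4 ^ 17 ^ 12 ^ 27 ^ 5 = 7.
The overall nim-sum is X = 7. A pile of size p has a winning move iff p XOR X < p (reduce it to p XOR X).
  4: 4 XOR 7 = 3 < 4 — winning move (to 3).
  17: 17 XOR 7 = 22 ≥ 17 — no move.
  12: 12 XOR 7 = 11 < 12 — winning move (to 11).
  27: 27 XOR 7 = 28 ≥ 27 — no move.
  5: 5 XOR 7 = 2 < 5 — winning move (to 2).
That gives 3 winning moves.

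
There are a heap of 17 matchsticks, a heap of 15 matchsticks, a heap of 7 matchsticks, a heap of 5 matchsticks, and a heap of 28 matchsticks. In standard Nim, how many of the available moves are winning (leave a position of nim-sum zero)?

0

Nim-sum: 17 ⊕ 15 ⊕ 7 ⊕ 5 ⊕ 28 = 0.
The nim-sum is already 0, so every move leaves a nonzero nim-sum — there are no winning moves.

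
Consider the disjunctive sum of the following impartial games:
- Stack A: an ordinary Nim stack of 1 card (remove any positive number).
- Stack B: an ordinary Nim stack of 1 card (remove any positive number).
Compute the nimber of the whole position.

Stack A is a plain Nim stack of size 1, so its Grundy value is 1.
Stack B is a plain Nim stack of size 1, so its Grundy value is 1.
The value of a disjunctive sum is the nim-sum of the parts.
Combined value = 1 XOR 1 = 0.

0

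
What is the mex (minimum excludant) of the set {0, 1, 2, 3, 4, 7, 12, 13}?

5

The values 0, 1, 2, 3, 4 are all present; 5 is the first non-negative integer missing from the set.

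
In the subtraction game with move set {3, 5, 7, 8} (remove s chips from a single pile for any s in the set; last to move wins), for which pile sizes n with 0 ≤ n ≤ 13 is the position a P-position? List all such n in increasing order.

Compute g(0), g(1), … for moves {3, 5, 7, 8}:
g(0) = mex{} = 0
g(1) = mex{} = 0
g(2) = mex{} = 0
g(3) = mex{0} = 1
g(4) = mex{0} = 1
g(5) = mex{0} = 1
g(6) = mex{0,1} = 2
g(7) = mex{0,1} = 2
g(8) = mex{0,1} = 2
g(9) = mex{0,1,2} = 3
g(10) = mex{0,1,2} = 3
g(11) = mex{1,2} = 0
g(12) = mex{1,2,3} = 0
g(13) = mex{1,2,3} = 0
The P-positions (g = 0) in 0..13 are 0, 1, 2, 11, 12, 13.

0, 1, 2, 11, 12, 13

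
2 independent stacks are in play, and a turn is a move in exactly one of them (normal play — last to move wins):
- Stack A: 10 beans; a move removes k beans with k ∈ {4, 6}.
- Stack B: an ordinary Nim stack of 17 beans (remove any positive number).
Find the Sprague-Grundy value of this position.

17

Grundy values for stack A (subtraction set {4, 6}):
g(0) = mex{} = 0
g(1) = mex{} = 0
g(2) = mex{} = 0
g(3) = mex{} = 0
g(4) = mex{0} = 1
g(5) = mex{0} = 1
g(6) = mex{0} = 1
g(7) = mex{0} = 1
g(8) = mex{0,1} = 2
g(9) = mex{0,1} = 2
g(10) = mex{1} = 0
So g(10) = 0.
Stack B is a plain Nim stack of size 17, so its Grundy value is 17.
The value of a disjunctive sum is the nim-sum of the parts.
Combined value = 0 XOR 17 = 17.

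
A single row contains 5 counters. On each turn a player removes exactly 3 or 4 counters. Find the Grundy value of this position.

Build the Grundy sequence with g(k) = mex{g(k−s) : s ∈ {3, 4}, s ≤ k}:
g(0) = mex{} = 0
g(1) = mex{} = 0
g(2) = mex{} = 0
g(3) = mex{0} = 1
g(4) = mex{0} = 1
g(5) = mex{0} = 1
So g(5) = 1.

1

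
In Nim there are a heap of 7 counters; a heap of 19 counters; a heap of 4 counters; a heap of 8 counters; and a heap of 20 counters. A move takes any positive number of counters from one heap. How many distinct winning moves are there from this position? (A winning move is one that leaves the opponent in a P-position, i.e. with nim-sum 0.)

1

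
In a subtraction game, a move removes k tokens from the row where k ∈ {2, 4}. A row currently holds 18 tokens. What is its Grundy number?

0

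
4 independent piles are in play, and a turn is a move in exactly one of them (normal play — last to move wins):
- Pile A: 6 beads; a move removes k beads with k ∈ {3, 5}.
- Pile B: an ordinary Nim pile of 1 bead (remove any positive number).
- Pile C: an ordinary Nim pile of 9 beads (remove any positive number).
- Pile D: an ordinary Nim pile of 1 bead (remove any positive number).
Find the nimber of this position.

11

For pile A, compute g(0), g(1), … with moves {3, 5}:
g(0) = mex{} = 0
g(1) = mex{} = 0
g(2) = mex{} = 0
g(3) = mex{0} = 1
g(4) = mex{0} = 1
g(5) = mex{0} = 1
g(6) = mex{0,1} = 2
So g(6) = 2.
Pile B is a plain Nim pile of size 1, so its Grundy value is 1.
Pile C is a plain Nim pile of size 9, so its Grundy value is 9.
Pile D is a plain Nim pile of size 1, so its Grundy value is 1.
By the Sprague-Grundy theorem, the Grundy value of a sum of independent games is the XOR of the component values.
Combined value = 2 XOR 1 XOR 9 XOR 1 = 11.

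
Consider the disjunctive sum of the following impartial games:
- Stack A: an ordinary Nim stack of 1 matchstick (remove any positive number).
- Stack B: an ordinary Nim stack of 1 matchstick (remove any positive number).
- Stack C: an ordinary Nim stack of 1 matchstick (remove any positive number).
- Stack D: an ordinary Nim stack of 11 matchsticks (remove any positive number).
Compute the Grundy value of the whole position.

Stack A is a plain Nim stack of size 1, so its Grundy value is 1.
Stack B is a plain Nim stack of size 1, so its Grundy value is 1.
Stack C is a plain Nim stack of size 1, so its Grundy value is 1.
Stack D is a plain Nim stack of size 11, so its Grundy value is 11.
By the Sprague-Grundy theorem, the Grundy value of a sum of independent games is the XOR of the component values.
Combined value = 1 ⊕ 1 ⊕ 1 ⊕ 11 = 10.

10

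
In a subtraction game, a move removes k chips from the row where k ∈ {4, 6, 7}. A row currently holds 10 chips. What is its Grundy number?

2

Compute g(0), g(1), … for moves {4, 6, 7}:
k:     0  1  2  3  4  5  6  7  8  9 10
g(k):  0  0  0  0  1  1  1  1  2  2  2
So g(10) = 2.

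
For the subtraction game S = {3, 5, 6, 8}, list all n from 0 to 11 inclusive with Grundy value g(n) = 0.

0, 1, 2, 11

Build the Grundy sequence with g(k) = mex{g(k−s) : s ∈ {3, 5, 6, 8}, s ≤ k}:
k:     0  1  2  3  4  5  6  7  8  9 10 11
g(k):  0  0  0  1  1  1  2  2  2  3  3  0
The P-positions (g = 0) in 0..11 are 0, 1, 2, 11.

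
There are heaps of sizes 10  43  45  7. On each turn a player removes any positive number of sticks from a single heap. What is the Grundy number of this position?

11

Bitwise XOR of the heap sizes:
  001010  (10)
  101011  (43)
  101101  (45)
  000111  (7)
  ------
  001011  (11)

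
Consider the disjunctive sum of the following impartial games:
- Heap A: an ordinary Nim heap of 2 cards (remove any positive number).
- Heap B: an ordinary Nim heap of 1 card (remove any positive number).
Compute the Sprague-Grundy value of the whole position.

3

Heap A is a plain Nim heap of size 2, so its Grundy value is 2.
Heap B is a plain Nim heap of size 1, so its Grundy value is 1.
The value of a disjunctive sum is the nim-sum of the parts.
Combined value = 2 XOR 1 = 3.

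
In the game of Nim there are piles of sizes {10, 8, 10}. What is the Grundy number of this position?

8

Nim-sum: 10 ⊕ 8 ⊕ 10 = 8.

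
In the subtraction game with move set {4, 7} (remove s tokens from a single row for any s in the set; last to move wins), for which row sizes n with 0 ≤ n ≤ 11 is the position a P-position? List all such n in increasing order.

0, 1, 2, 3, 11

Compute g(0), g(1), … for moves {4, 7}:
g(0) = mex{} = 0
g(1) = mex{} = 0
g(2) = mex{} = 0
g(3) = mex{} = 0
g(4) = mex{0} = 1
g(5) = mex{0} = 1
g(6) = mex{0} = 1
g(7) = mex{0} = 1
g(8) = mex{0,1} = 2
g(9) = mex{0,1} = 2
g(10) = mex{0,1} = 2
g(11) = mex{1} = 0
The P-positions (g = 0) in 0..11 are 0, 1, 2, 3, 11.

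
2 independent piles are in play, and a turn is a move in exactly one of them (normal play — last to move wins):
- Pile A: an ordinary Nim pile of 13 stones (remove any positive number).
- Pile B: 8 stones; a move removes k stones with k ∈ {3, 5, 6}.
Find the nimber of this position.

15

Pile A is a plain Nim pile of size 13, so its Grundy value is 13.
Build the Grundy sequence for pile B with g(k) = mex{g(k−s) : s ∈ {3, 5, 6}, s ≤ k}:
k:     0  1  2  3  4  5  6  7  8
g(k):  0  0  0  1  1  1  2  2  2
So g(8) = 2.
By the Sprague-Grundy theorem, the Grundy value of a sum of independent games is the XOR of the component values.
Combined value = 13 ⊕ 2 = 15.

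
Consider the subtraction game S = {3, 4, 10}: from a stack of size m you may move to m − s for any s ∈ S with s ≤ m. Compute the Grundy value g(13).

Compute g(0), g(1), … for moves {3, 4, 10}:
g(0) = mex{} = 0
g(1) = mex{} = 0
g(2) = mex{} = 0
g(3) = mex{0} = 1
g(4) = mex{0} = 1
g(5) = mex{0} = 1
g(6) = mex{0,1} = 2
g(7) = mex{1} = 0
g(8) = mex{1} = 0
g(9) = mex{1,2} = 0
g(10) = mex{0,2} = 1
g(11) = mex{0} = 1
g(12) = mex{0} = 1
g(13) = mex{0,1} = 2
So g(13) = 2.

2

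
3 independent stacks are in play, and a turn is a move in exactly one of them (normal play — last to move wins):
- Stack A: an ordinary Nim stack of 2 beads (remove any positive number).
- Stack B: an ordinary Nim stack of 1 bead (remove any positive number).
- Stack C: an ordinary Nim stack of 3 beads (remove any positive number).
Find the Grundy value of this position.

0

Stack A is a plain Nim stack of size 2, so its Grundy value is 2.
Stack B is a plain Nim stack of size 1, so its Grundy value is 1.
Stack C is a plain Nim stack of size 3, so its Grundy value is 3.
By the Sprague-Grundy theorem, the Grundy value of a sum of independent games is the XOR of the component values.
Combined value = 2 XOR 1 XOR 3 = 0.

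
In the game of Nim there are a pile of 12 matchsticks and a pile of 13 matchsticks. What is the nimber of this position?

Nim-sum: 12 XOR 13 = 1.

1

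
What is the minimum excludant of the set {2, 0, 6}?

1

0 is in the set but 1 is not, so the mex is 1.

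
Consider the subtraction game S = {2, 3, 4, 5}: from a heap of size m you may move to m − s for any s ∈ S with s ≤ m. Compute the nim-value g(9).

Build the Grundy sequence with g(k) = mex{g(k−s) : s ∈ {2, 3, 4, 5}, s ≤ k}:
k:     0  1  2  3  4  5  6  7  8  9
g(k):  0  0  1  1  2  2  3  0  0  1
So g(9) = 1.

1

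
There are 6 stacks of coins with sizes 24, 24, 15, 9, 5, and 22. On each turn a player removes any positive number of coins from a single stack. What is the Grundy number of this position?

In binary:
  11000  (24)
  11000  (24)
  01111  (15)
  01001  (9)
  00101  (5)
  10110  (22)
  -----
  10101  (21)

21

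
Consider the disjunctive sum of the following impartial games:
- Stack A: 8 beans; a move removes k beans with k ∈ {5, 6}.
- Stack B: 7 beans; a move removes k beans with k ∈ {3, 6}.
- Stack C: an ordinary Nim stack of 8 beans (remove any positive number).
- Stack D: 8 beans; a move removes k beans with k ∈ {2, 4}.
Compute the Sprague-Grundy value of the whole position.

Build the Grundy sequence for stack A with g(k) = mex{g(k−s) : s ∈ {5, 6}, s ≤ k}:
k:     0  1  2  3  4  5  6  7  8
g(k):  0  0  0  0  0  1  1  1  1
So g(8) = 1.
Build the Grundy sequence for stack B with g(k) = mex{g(k−s) : s ∈ {3, 6}, s ≤ k}:
g(0) = mex{} = 0
g(1) = mex{} = 0
g(2) = mex{} = 0
g(3) = mex{0} = 1
g(4) = mex{0} = 1
g(5) = mex{0} = 1
g(6) = mex{0,1} = 2
g(7) = mex{0,1} = 2
So g(7) = 2.
Stack C is a plain Nim stack of size 8, so its Grundy value is 8.
Build the Grundy sequence for stack D with g(k) = mex{g(k−s) : s ∈ {2, 4}, s ≤ k}:
g(0) = mex{} = 0
g(1) = mex{} = 0
g(2) = mex{0} = 1
g(3) = mex{0} = 1
g(4) = mex{0,1} = 2
g(5) = mex{0,1} = 2
g(6) = mex{1,2} = 0
g(7) = mex{1,2} = 0
g(8) = mex{0,2} = 1
So g(8) = 1.
By the Sprague-Grundy theorem, the Grundy value of a sum of independent games is the XOR of the component values.
Combined value = 1 XOR 2 XOR 8 XOR 1 = 10.

10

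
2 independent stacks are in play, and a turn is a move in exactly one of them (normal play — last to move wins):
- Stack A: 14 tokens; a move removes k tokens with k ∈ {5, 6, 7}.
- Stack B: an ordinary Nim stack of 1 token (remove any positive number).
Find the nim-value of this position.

Grundy values for stack A (subtraction set {5, 6, 7}):
g(0) = mex{} = 0
g(1) = mex{} = 0
g(2) = mex{} = 0
g(3) = mex{} = 0
g(4) = mex{} = 0
g(5) = mex{0} = 1
g(6) = mex{0} = 1
g(7) = mex{0} = 1
g(8) = mex{0} = 1
g(9) = mex{0} = 1
g(10) = mex{0,1} = 2
g(11) = mex{0,1} = 2
g(12) = mex{1} = 0
g(13) = mex{1} = 0
g(14) = mex{1} = 0
So g(14) = 0.
Stack B is a plain Nim stack of size 1, so its Grundy value is 1.
By the Sprague-Grundy theorem, the Grundy value of a sum of independent games is the XOR of the component values.
Combined value = 0 XOR 1 = 1.

1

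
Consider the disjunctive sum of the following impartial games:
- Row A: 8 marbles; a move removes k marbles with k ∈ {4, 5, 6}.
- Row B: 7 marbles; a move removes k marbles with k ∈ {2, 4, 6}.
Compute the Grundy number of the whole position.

1

For row A, compute g(0), g(1), … with moves {4, 5, 6}:
g(0) = mex{} = 0
g(1) = mex{} = 0
g(2) = mex{} = 0
g(3) = mex{} = 0
g(4) = mex{0} = 1
g(5) = mex{0} = 1
g(6) = mex{0} = 1
g(7) = mex{0} = 1
g(8) = mex{0,1} = 2
So g(8) = 2.
Grundy values for row B (subtraction set {2, 4, 6}):
k:     0  1  2  3  4  5  6  7
g(k):  0  0  1  1  2  2  3  3
So g(7) = 3.
By the Sprague-Grundy theorem, the Grundy value of a sum of independent games is the XOR of the component values.
Combined value = 2 ⊕ 3 = 1.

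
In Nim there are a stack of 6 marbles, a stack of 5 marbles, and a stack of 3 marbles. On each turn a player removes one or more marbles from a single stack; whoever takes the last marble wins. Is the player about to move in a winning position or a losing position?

Losing position

Write each in binary and XOR column by column:
  110  (6)
  101  (5)
  011  (3)
  ---
  000  (0)
The nim-sum is 0, so this is a P-position: the player to move is in a losing position under optimal play.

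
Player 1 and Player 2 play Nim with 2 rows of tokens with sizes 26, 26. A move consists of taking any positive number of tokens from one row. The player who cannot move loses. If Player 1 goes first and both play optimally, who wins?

Nim-sum: 26 ^ 26 = 0.
The nim-sum is 0, so this is a P-position: the player to move is in a losing position under optimal play; Player 1 is about to move from it and so loses — Player 2 wins.

Player 2 wins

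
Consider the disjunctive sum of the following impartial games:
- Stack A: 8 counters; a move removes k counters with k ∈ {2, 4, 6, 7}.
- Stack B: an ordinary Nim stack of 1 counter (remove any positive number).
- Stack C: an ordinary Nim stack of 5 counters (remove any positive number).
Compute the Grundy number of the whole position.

0

Grundy values for stack A (subtraction set {2, 4, 6, 7}):
k:     0  1  2  3  4  5  6  7  8
g(k):  0  0  1  1  2  2  3  3  4
So g(8) = 4.
Stack B is a plain Nim stack of size 1, so its Grundy value is 1.
Stack C is a plain Nim stack of size 5, so its Grundy value is 5.
By the Sprague-Grundy theorem, the Grundy value of a sum of independent games is the XOR of the component values.
Combined value = 4 ⊕ 1 ⊕ 5 = 0.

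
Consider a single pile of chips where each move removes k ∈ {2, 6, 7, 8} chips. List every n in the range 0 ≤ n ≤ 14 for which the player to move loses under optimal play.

0, 1, 4, 5, 14

Grundy values for subtraction set {2, 6, 7, 8}:
g(0) = mex{} = 0
g(1) = mex{} = 0
g(2) = mex{0} = 1
g(3) = mex{0} = 1
g(4) = mex{1} = 0
g(5) = mex{1} = 0
g(6) = mex{0} = 1
g(7) = mex{0} = 1
g(8) = mex{0,1} = 2
g(9) = mex{0,1} = 2
g(10) = mex{0,1,2} = 3
g(11) = mex{0,1,2} = 3
g(12) = mex{0,1,3} = 2
g(13) = mex{0,1,3} = 2
g(14) = mex{1,2} = 0
The P-positions (g = 0) in 0..14 are 0, 1, 4, 5, 14.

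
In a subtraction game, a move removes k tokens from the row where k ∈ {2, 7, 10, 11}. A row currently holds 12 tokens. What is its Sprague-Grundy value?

2

Build the Grundy sequence with g(k) = mex{g(k−s) : s ∈ {2, 7, 10, 11}, s ≤ k}:
g(0) = mex{} = 0
g(1) = mex{} = 0
g(2) = mex{0} = 1
g(3) = mex{0} = 1
g(4) = mex{1} = 0
g(5) = mex{1} = 0
g(6) = mex{0} = 1
g(7) = mex{0} = 1
g(8) = mex{0,1} = 2
g(9) = mex{1} = 0
g(10) = mex{0,1,2} = 3
g(11) = mex{0} = 1
g(12) = mex{0,1,3} = 2
So g(12) = 2.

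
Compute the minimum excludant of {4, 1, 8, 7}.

0

0 is not in the set, so the mex is 0.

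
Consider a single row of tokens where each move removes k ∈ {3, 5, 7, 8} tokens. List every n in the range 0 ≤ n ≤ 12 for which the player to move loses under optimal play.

Compute g(0), g(1), … for moves {3, 5, 7, 8}:
k:     0  1  2  3  4  5  6  7  8  9 10 11 12
g(k):  0  0  0  1  1  1  2  2  2  3  3  0  0
The P-positions (g = 0) in 0..12 are 0, 1, 2, 11, 12.

0, 1, 2, 11, 12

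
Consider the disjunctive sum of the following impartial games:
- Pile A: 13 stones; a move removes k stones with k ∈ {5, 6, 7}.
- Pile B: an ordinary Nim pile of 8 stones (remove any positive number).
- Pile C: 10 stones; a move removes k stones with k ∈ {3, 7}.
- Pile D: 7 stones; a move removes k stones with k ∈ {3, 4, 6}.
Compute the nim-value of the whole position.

Grundy values for pile A (subtraction set {5, 6, 7}):
k:     0  1  2  3  4  5  6  7  8  9 10 11 12 13
g(k):  0  0  0  0  0  1  1  1  1  1  2  2  0  0
So g(13) = 0.
Pile B is a plain Nim pile of size 8, so its Grundy value is 8.
Build the Grundy sequence for pile C with g(k) = mex{g(k−s) : s ∈ {3, 7}, s ≤ k}:
g(0) = mex{} = 0
g(1) = mex{} = 0
g(2) = mex{} = 0
g(3) = mex{0} = 1
g(4) = mex{0} = 1
g(5) = mex{0} = 1
g(6) = mex{1} = 0
g(7) = mex{0,1} = 2
g(8) = mex{0,1} = 2
g(9) = mex{0} = 1
g(10) = mex{1,2} = 0
So g(10) = 0.
For pile D, compute g(0), g(1), … with moves {3, 4, 6}:
k:     0  1  2  3  4  5  6  7
g(k):  0  0  0  1  1  1  2  2
So g(7) = 2.
The value of a disjunctive sum is the nim-sum of the parts.
Combined value = 0 XOR 8 XOR 0 XOR 2 = 10.

10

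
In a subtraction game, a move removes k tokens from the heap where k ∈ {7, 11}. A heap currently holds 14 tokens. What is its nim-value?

2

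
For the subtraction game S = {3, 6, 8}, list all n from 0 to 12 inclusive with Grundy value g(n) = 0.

Build the Grundy sequence with g(k) = mex{g(k−s) : s ∈ {3, 6, 8}, s ≤ k}:
g(0) = mex{} = 0
g(1) = mex{} = 0
g(2) = mex{} = 0
g(3) = mex{0} = 1
g(4) = mex{0} = 1
g(5) = mex{0} = 1
g(6) = mex{0,1} = 2
g(7) = mex{0,1} = 2
g(8) = mex{0,1} = 2
g(9) = mex{0,1,2} = 3
g(10) = mex{0,1,2} = 3
g(11) = mex{1,2} = 0
g(12) = mex{1,2,3} = 0
The P-positions (g = 0) in 0..12 are 0, 1, 2, 11, 12.

0, 1, 2, 11, 12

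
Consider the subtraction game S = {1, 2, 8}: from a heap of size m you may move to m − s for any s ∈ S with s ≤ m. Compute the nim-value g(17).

Grundy values for subtraction set {1, 2, 8}:
k:     0  1  2  3  4  5  6  7  8  9 10 11 12 13 14 15 16 17
g(k):  0  1  2  0  1  2  0  1  2  0  1  2  0  1  2  0  1  2
So g(17) = 2.

2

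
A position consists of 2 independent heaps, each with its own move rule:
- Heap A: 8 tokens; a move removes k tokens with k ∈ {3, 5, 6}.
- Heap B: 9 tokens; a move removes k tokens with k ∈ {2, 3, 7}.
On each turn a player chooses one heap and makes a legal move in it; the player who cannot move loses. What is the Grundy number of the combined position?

0

Build the Grundy sequence for heap A with g(k) = mex{g(k−s) : s ∈ {3, 5, 6}, s ≤ k}:
g(0) = mex{} = 0
g(1) = mex{} = 0
g(2) = mex{} = 0
g(3) = mex{0} = 1
g(4) = mex{0} = 1
g(5) = mex{0} = 1
g(6) = mex{0,1} = 2
g(7) = mex{0,1} = 2
g(8) = mex{0,1} = 2
So g(8) = 2.
For heap B, compute g(0), g(1), … with moves {2, 3, 7}:
g(0) = mex{} = 0
g(1) = mex{} = 0
g(2) = mex{0} = 1
g(3) = mex{0} = 1
g(4) = mex{0,1} = 2
g(5) = mex{1} = 0
g(6) = mex{1,2} = 0
g(7) = mex{0,2} = 1
g(8) = mex{0} = 1
g(9) = mex{0,1} = 2
So g(9) = 2.
By the Sprague-Grundy theorem, the Grundy value of a sum of independent games is the XOR of the component values.
Combined value = 2 ⊕ 2 = 0.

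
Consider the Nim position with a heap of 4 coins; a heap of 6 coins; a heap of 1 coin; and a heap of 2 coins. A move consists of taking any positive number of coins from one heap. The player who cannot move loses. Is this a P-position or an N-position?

Nim-sum: 4 ^ 6 ^ 1 ^ 2 = 1.
The nim-sum is 1 ≠ 0, so this is an N-position: the player to move can win.

N-position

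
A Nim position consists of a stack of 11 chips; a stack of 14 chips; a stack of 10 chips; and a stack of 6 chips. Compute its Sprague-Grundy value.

9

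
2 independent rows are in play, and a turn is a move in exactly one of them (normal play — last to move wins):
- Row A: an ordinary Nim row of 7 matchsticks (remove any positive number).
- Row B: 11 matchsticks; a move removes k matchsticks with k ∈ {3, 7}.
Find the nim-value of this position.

7

Row A is a plain Nim row of size 7, so its Grundy value is 7.
Grundy values for row B (subtraction set {3, 7}):
g(0) = mex{} = 0
g(1) = mex{} = 0
g(2) = mex{} = 0
g(3) = mex{0} = 1
g(4) = mex{0} = 1
g(5) = mex{0} = 1
g(6) = mex{1} = 0
g(7) = mex{0,1} = 2
g(8) = mex{0,1} = 2
g(9) = mex{0} = 1
g(10) = mex{1,2} = 0
g(11) = mex{1,2} = 0
So g(11) = 0.
The value of a disjunctive sum is the nim-sum of the parts.
Combined value = 7 XOR 0 = 7.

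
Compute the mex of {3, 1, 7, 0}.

The values 0, 1 are all present; 2 is the first non-negative integer missing from the set.

2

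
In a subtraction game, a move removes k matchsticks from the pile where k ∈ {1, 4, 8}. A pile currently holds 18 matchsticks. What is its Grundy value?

Grundy values for subtraction set {1, 4, 8}:
k:     0  1  2  3  4  5  6  7  8  9 10 11 12 13 14 15 16 17 18
g(k):  0  1  0  1  2  0  1  0  1  2  3  2  0  1  0  1  2  0  1
So g(18) = 1.

1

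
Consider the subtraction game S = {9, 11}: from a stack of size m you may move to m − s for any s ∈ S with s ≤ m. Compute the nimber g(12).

1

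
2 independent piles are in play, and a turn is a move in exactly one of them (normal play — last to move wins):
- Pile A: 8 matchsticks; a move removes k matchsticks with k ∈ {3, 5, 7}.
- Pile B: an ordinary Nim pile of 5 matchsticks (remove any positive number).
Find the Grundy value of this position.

Build the Grundy sequence for pile A with g(k) = mex{g(k−s) : s ∈ {3, 5, 7}, s ≤ k}:
k:     0  1  2  3  4  5  6  7  8
g(k):  0  0  0  1  1  1  2  2  2
So g(8) = 2.
Pile B is a plain Nim pile of size 5, so its Grundy value is 5.
The value of a disjunctive sum is the nim-sum of the parts.
Combined value = 2 XOR 5 = 7.

7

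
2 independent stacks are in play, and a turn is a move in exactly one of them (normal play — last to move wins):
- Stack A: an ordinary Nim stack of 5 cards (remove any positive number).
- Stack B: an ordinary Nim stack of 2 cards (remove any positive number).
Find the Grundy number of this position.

Stack A is a plain Nim stack of size 5, so its Grundy value is 5.
Stack B is a plain Nim stack of size 2, so its Grundy value is 2.
By the Sprague-Grundy theorem, the Grundy value of a sum of independent games is the XOR of the component values.
Combined value = 5 ⊕ 2 = 7.

7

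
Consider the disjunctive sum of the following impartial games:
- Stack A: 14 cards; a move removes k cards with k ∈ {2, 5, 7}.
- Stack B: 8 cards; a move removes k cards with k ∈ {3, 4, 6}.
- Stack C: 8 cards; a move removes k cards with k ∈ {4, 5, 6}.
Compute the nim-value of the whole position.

Grundy values for stack A (subtraction set {2, 5, 7}):
g(0) = mex{} = 0
g(1) = mex{} = 0
g(2) = mex{0} = 1
g(3) = mex{0} = 1
g(4) = mex{1} = 0
g(5) = mex{0,1} = 2
g(6) = mex{0} = 1
g(7) = mex{0,1,2} = 3
g(8) = mex{0,1} = 2
g(9) = mex{0,1,3} = 2
g(10) = mex{1,2} = 0
g(11) = mex{0,1,2} = 3
g(12) = mex{0,2,3} = 1
g(13) = mex{1,2,3} = 0
g(14) = mex{1,2,3} = 0
So g(14) = 0.
Build the Grundy sequence for stack B with g(k) = mex{g(k−s) : s ∈ {3, 4, 6}, s ≤ k}:
k:     0  1  2  3  4  5  6  7  8
g(k):  0  0  0  1  1  1  2  2  2
So g(8) = 2.
For stack C, compute g(0), g(1), … with moves {4, 5, 6}:
g(0) = mex{} = 0
g(1) = mex{} = 0
g(2) = mex{} = 0
g(3) = mex{} = 0
g(4) = mex{0} = 1
g(5) = mex{0} = 1
g(6) = mex{0} = 1
g(7) = mex{0} = 1
g(8) = mex{0,1} = 2
So g(8) = 2.
The value of a disjunctive sum is the nim-sum of the parts.
Combined value = 0 ⊕ 2 ⊕ 2 = 0.

0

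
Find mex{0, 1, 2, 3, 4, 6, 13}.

5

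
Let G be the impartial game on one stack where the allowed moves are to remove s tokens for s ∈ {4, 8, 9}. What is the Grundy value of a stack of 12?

3

Grundy values for subtraction set {4, 8, 9}:
g(0) = mex{} = 0
g(1) = mex{} = 0
g(2) = mex{} = 0
g(3) = mex{} = 0
g(4) = mex{0} = 1
g(5) = mex{0} = 1
g(6) = mex{0} = 1
g(7) = mex{0} = 1
g(8) = mex{0,1} = 2
g(9) = mex{0,1} = 2
g(10) = mex{0,1} = 2
g(11) = mex{0,1} = 2
g(12) = mex{0,1,2} = 3
So g(12) = 3.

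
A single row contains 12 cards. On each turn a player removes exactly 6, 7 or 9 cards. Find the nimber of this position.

2

Build the Grundy sequence with g(k) = mex{g(k−s) : s ∈ {6, 7, 9}, s ≤ k}:
k:     0  1  2  3  4  5  6  7  8  9 10 11 12
g(k):  0  0  0  0  0  0  1  1  1  1  1  1  2
So g(12) = 2.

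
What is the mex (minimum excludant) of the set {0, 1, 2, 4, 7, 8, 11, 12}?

3

The values 0, 1, 2 are all present; 3 is the first non-negative integer missing from the set.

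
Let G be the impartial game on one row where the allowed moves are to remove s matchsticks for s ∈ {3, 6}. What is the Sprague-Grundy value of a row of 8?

2

Compute g(0), g(1), … for moves {3, 6}:
k:     0  1  2  3  4  5  6  7  8
g(k):  0  0  0  1  1  1  2  2  2
So g(8) = 2.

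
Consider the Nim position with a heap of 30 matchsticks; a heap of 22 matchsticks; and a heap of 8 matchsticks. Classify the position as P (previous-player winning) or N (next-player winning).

P-position

In binary:
  11110  (30)
  10110  (22)
  01000  (8)
  -----
  00000  (0)
The nim-sum is 0, so this is a P-position: the player to move is in a losing position under optimal play.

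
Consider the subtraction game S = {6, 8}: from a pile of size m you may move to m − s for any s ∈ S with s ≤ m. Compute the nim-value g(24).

1

Build the Grundy sequence with g(k) = mex{g(k−s) : s ∈ {6, 8}, s ≤ k}:
k:     0  1  2  3  4  5  6  7  8  9 10 11 12 13 14 15 16 17 18 19 20 21 22 23 24
g(k):  0  0  0  0  0  0  1  1  1  1  1  1  2  2  0  0  0  0  0  0  1  1  1  1  1
So g(24) = 1.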